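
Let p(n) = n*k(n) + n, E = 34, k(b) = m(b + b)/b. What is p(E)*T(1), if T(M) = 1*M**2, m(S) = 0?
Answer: 34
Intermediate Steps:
T(M) = M**2
k(b) = 0 (k(b) = 0/b = 0)
p(n) = n (p(n) = n*0 + n = 0 + n = n)
p(E)*T(1) = 34*1**2 = 34*1 = 34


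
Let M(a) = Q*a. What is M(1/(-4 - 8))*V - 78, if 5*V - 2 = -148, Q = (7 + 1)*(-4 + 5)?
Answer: -878/15 ≈ -58.533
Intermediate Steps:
Q = 8 (Q = 8*1 = 8)
V = -146/5 (V = ⅖ + (⅕)*(-148) = ⅖ - 148/5 = -146/5 ≈ -29.200)
M(a) = 8*a
M(1/(-4 - 8))*V - 78 = (8/(-4 - 8))*(-146/5) - 78 = (8/(-12))*(-146/5) - 78 = (8*(-1/12))*(-146/5) - 78 = -⅔*(-146/5) - 78 = 292/15 - 78 = -878/15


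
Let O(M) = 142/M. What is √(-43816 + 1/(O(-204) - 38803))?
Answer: I*√686403138359404318/3957977 ≈ 209.32*I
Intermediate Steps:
√(-43816 + 1/(O(-204) - 38803)) = √(-43816 + 1/(142/(-204) - 38803)) = √(-43816 + 1/(142*(-1/204) - 38803)) = √(-43816 + 1/(-71/102 - 38803)) = √(-43816 + 1/(-3957977/102)) = √(-43816 - 102/3957977) = √(-173422720334/3957977) = I*√686403138359404318/3957977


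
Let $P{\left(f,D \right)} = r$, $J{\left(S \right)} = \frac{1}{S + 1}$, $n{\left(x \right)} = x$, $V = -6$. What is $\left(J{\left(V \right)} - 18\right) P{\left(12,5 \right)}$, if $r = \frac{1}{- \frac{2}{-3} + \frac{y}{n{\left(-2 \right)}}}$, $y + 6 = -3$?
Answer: $- \frac{546}{155} \approx -3.5226$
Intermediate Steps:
$y = -9$ ($y = -6 - 3 = -9$)
$J{\left(S \right)} = \frac{1}{1 + S}$
$r = \frac{6}{31}$ ($r = \frac{1}{- \frac{2}{-3} - \frac{9}{-2}} = \frac{1}{\left(-2\right) \left(- \frac{1}{3}\right) - - \frac{9}{2}} = \frac{1}{\frac{2}{3} + \frac{9}{2}} = \frac{1}{\frac{31}{6}} = \frac{6}{31} \approx 0.19355$)
$P{\left(f,D \right)} = \frac{6}{31}$
$\left(J{\left(V \right)} - 18\right) P{\left(12,5 \right)} = \left(\frac{1}{1 - 6} - 18\right) \frac{6}{31} = \left(\frac{1}{-5} - 18\right) \frac{6}{31} = \left(- \frac{1}{5} - 18\right) \frac{6}{31} = \left(- \frac{91}{5}\right) \frac{6}{31} = - \frac{546}{155}$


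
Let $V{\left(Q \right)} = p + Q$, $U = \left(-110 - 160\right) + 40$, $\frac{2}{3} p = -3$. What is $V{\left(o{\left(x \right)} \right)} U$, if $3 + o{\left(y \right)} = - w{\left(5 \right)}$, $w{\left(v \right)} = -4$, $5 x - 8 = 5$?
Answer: $805$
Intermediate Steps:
$x = \frac{13}{5}$ ($x = \frac{8}{5} + \frac{1}{5} \cdot 5 = \frac{8}{5} + 1 = \frac{13}{5} \approx 2.6$)
$p = - \frac{9}{2}$ ($p = \frac{3}{2} \left(-3\right) = - \frac{9}{2} \approx -4.5$)
$U = -230$ ($U = -270 + 40 = -230$)
$o{\left(y \right)} = 1$ ($o{\left(y \right)} = -3 - -4 = -3 + 4 = 1$)
$V{\left(Q \right)} = - \frac{9}{2} + Q$
$V{\left(o{\left(x \right)} \right)} U = \left(- \frac{9}{2} + 1\right) \left(-230\right) = \left(- \frac{7}{2}\right) \left(-230\right) = 805$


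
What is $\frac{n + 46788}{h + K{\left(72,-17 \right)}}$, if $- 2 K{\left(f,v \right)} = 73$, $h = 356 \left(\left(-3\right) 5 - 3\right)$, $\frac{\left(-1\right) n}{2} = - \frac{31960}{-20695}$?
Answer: $- \frac{387285496}{53347571} \approx -7.2597$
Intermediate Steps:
$n = - \frac{12784}{4139}$ ($n = - 2 \left(- \frac{31960}{-20695}\right) = - 2 \left(\left(-31960\right) \left(- \frac{1}{20695}\right)\right) = \left(-2\right) \frac{6392}{4139} = - \frac{12784}{4139} \approx -3.0887$)
$h = -6408$ ($h = 356 \left(-15 - 3\right) = 356 \left(-18\right) = -6408$)
$K{\left(f,v \right)} = - \frac{73}{2}$ ($K{\left(f,v \right)} = \left(- \frac{1}{2}\right) 73 = - \frac{73}{2}$)
$\frac{n + 46788}{h + K{\left(72,-17 \right)}} = \frac{- \frac{12784}{4139} + 46788}{-6408 - \frac{73}{2}} = \frac{193642748}{4139 \left(- \frac{12889}{2}\right)} = \frac{193642748}{4139} \left(- \frac{2}{12889}\right) = - \frac{387285496}{53347571}$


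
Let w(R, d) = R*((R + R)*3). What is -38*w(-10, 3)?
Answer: -22800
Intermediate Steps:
w(R, d) = 6*R² (w(R, d) = R*((2*R)*3) = R*(6*R) = 6*R²)
-38*w(-10, 3) = -228*(-10)² = -228*100 = -38*600 = -22800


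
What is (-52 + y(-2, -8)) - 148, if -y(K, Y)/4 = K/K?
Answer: -204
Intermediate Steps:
y(K, Y) = -4 (y(K, Y) = -4*K/K = -4*1 = -4)
(-52 + y(-2, -8)) - 148 = (-52 - 4) - 148 = -56 - 148 = -204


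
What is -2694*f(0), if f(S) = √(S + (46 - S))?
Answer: -2694*√46 ≈ -18272.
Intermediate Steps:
f(S) = √46
-2694*f(0) = -2694*√46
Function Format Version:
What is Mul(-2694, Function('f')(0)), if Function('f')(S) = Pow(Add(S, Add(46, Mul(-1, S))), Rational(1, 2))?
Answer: Mul(-2694, Pow(46, Rational(1, 2))) ≈ -18272.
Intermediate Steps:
Function('f')(S) = Pow(46, Rational(1, 2))
Mul(-2694, Function('f')(0)) = Mul(-2694, Pow(46, Rational(1, 2)))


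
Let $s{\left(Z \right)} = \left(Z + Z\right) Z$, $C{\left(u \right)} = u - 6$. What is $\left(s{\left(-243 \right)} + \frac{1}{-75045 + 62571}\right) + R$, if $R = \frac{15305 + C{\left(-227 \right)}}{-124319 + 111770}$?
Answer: $\frac{6162142399157}{52178742} \approx 1.181 \cdot 10^{5}$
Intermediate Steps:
$C{\left(u \right)} = -6 + u$
$s{\left(Z \right)} = 2 Z^{2}$ ($s{\left(Z \right)} = 2 Z Z = 2 Z^{2}$)
$R = - \frac{5024}{4183}$ ($R = \frac{15305 - 233}{-124319 + 111770} = \frac{15305 - 233}{-12549} = 15072 \left(- \frac{1}{12549}\right) = - \frac{5024}{4183} \approx -1.2011$)
$\left(s{\left(-243 \right)} + \frac{1}{-75045 + 62571}\right) + R = \left(2 \left(-243\right)^{2} + \frac{1}{-75045 + 62571}\right) - \frac{5024}{4183} = \left(2 \cdot 59049 + \frac{1}{-12474}\right) - \frac{5024}{4183} = \left(118098 - \frac{1}{12474}\right) - \frac{5024}{4183} = \frac{1473154451}{12474} - \frac{5024}{4183} = \frac{6162142399157}{52178742}$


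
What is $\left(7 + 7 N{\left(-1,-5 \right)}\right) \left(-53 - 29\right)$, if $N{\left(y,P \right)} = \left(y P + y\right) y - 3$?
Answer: $3444$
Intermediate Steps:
$N{\left(y,P \right)} = -3 + y \left(y + P y\right)$ ($N{\left(y,P \right)} = \left(P y + y\right) y - 3 = \left(y + P y\right) y - 3 = y \left(y + P y\right) - 3 = -3 + y \left(y + P y\right)$)
$\left(7 + 7 N{\left(-1,-5 \right)}\right) \left(-53 - 29\right) = \left(7 + 7 \left(-3 + \left(-1\right)^{2} - 5 \left(-1\right)^{2}\right)\right) \left(-53 - 29\right) = \left(7 + 7 \left(-3 + 1 - 5\right)\right) \left(-82\right) = \left(7 + 7 \left(-7\right)\right) \left(-82\right) = \left(7 - 49\right) \left(-82\right) = \left(-42\right) \left(-82\right) = 3444$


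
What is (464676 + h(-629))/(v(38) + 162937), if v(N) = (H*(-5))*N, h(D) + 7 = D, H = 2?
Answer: 464040/162557 ≈ 2.8546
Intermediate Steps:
h(D) = -7 + D
v(N) = -10*N (v(N) = (2*(-5))*N = -10*N)
(464676 + h(-629))/(v(38) + 162937) = (464676 + (-7 - 629))/(-10*38 + 162937) = (464676 - 636)/(-380 + 162937) = 464040/162557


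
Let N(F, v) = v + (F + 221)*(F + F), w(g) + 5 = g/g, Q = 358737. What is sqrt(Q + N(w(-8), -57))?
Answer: 4*sqrt(22309) ≈ 597.45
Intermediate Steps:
w(g) = -4 (w(g) = -5 + g/g = -5 + 1 = -4)
N(F, v) = v + 2*F*(221 + F) (N(F, v) = v + (221 + F)*(2*F) = v + 2*F*(221 + F))
sqrt(Q + N(w(-8), -57)) = sqrt(358737 + (-57 + 2*(-4)**2 + 442*(-4))) = sqrt(358737 + (-57 + 2*16 - 1768)) = sqrt(358737 + (-57 + 32 - 1768)) = sqrt(358737 - 1793) = sqrt(356944) = 4*sqrt(22309)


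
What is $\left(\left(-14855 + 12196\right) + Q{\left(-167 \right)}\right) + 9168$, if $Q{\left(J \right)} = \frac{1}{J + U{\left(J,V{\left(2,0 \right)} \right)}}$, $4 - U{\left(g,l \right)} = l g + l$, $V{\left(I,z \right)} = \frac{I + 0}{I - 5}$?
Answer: $\frac{5343886}{821} \approx 6509.0$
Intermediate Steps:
$V{\left(I,z \right)} = \frac{I}{-5 + I}$
$U{\left(g,l \right)} = 4 - l - g l$ ($U{\left(g,l \right)} = 4 - \left(l g + l\right) = 4 - \left(g l + l\right) = 4 - \left(l + g l\right) = 4 - l - g l$)
$Q{\left(J \right)} = \frac{1}{\frac{14}{3} + \frac{5 J}{3}}$ ($Q{\left(J \right)} = \frac{1}{J - \left(-4 + \frac{2}{-5 + 2} + J \frac{2}{-5 + 2}\right)} = \frac{1}{J - \left(-4 - \frac{2}{3} + J \frac{2}{-3}\right)} = \frac{1}{J - \left(-4 - \frac{2}{3} + J 2 \left(- \frac{1}{3}\right)\right)} = \frac{1}{J - \left(- \frac{14}{3} + J \left(- \frac{2}{3}\right)\right)} = \frac{1}{J + \left(4 + \frac{2}{3} + \frac{2 J}{3}\right)} = \frac{1}{J + \left(\frac{14}{3} + \frac{2 J}{3}\right)} = \frac{1}{\frac{14}{3} + \frac{5 J}{3}}$)
$\left(\left(-14855 + 12196\right) + Q{\left(-167 \right)}\right) + 9168 = \left(\left(-14855 + 12196\right) + \frac{3}{14 + 5 \left(-167\right)}\right) + 9168 = \left(-2659 + \frac{3}{14 - 835}\right) + 9168 = \left(-2659 + \frac{3}{-821}\right) + 9168 = \left(-2659 + 3 \left(- \frac{1}{821}\right)\right) + 9168 = \left(-2659 - \frac{3}{821}\right) + 9168 = - \frac{2183042}{821} + 9168 = \frac{5343886}{821}$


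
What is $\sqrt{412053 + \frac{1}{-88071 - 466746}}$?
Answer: $\frac{10 \sqrt{1268389387977981}}{554817} \approx 641.91$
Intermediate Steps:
$\sqrt{412053 + \frac{1}{-88071 - 466746}} = \sqrt{412053 + \frac{1}{-554817}} = \sqrt{412053 - \frac{1}{554817}} = \sqrt{\frac{228614009300}{554817}} = \frac{10 \sqrt{1268389387977981}}{554817}$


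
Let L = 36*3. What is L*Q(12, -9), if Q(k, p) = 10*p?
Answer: -9720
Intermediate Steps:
L = 108
L*Q(12, -9) = 108*(10*(-9)) = 108*(-90) = -9720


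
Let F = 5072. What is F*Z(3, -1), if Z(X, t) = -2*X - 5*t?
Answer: -5072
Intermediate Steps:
Z(X, t) = -5*t - 2*X
F*Z(3, -1) = 5072*(-5*(-1) - 2*3) = 5072*(5 - 6) = 5072*(-1) = -5072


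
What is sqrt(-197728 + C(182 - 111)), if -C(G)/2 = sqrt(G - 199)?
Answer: 4*sqrt(-12358 - I*sqrt(2)) ≈ 0.025443 - 444.67*I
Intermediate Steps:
C(G) = -2*sqrt(-199 + G) (C(G) = -2*sqrt(G - 199) = -2*sqrt(-199 + G))
sqrt(-197728 + C(182 - 111)) = sqrt(-197728 - 2*sqrt(-199 + (182 - 111))) = sqrt(-197728 - 2*sqrt(-199 + 71)) = sqrt(-197728 - 16*I*sqrt(2))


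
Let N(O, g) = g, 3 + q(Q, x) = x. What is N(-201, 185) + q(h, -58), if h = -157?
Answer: 124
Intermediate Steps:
q(Q, x) = -3 + x
N(-201, 185) + q(h, -58) = 185 + (-3 - 58) = 185 - 61 = 124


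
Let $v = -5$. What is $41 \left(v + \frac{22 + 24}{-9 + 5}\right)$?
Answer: $- \frac{1353}{2} \approx -676.5$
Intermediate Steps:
$41 \left(v + \frac{22 + 24}{-9 + 5}\right) = 41 \left(-5 + \frac{22 + 24}{-9 + 5}\right) = 41 \left(-5 + \frac{46}{-4}\right) = 41 \left(-5 + 46 \left(- \frac{1}{4}\right)\right) = 41 \left(-5 - \frac{23}{2}\right) = 41 \left(- \frac{33}{2}\right) = - \frac{1353}{2}$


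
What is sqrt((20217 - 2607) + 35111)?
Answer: sqrt(52721) ≈ 229.61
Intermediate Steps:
sqrt((20217 - 2607) + 35111) = sqrt(17610 + 35111) = sqrt(52721)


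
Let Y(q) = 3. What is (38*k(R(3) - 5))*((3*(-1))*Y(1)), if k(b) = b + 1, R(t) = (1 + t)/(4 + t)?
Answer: 8208/7 ≈ 1172.6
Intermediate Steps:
R(t) = (1 + t)/(4 + t)
k(b) = 1 + b
(38*k(R(3) - 5))*((3*(-1))*Y(1)) = (38*(1 + ((1 + 3)/(4 + 3) - 5)))*((3*(-1))*3) = (38*(1 + (4/7 - 5)))*(-3*3) = (38*(1 + ((⅐)*4 - 5)))*(-9) = (38*(1 + (4/7 - 5)))*(-9) = (38*(1 - 31/7))*(-9) = (38*(-24/7))*(-9) = -912/7*(-9) = 8208/7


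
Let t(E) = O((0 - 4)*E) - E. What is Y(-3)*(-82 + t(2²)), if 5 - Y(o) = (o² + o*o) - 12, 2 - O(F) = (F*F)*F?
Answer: -4012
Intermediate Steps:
O(F) = 2 - F³ (O(F) = 2 - F*F*F = 2 - F²*F = 2 - F³)
t(E) = 2 - E + 64*E³ (t(E) = (2 - ((0 - 4)*E)³) - E = (2 - (-4*E)³) - E = (2 - (-64)*E³) - E = (2 + 64*E³) - E = 2 - E + 64*E³)
Y(o) = 17 - 2*o² (Y(o) = 5 - ((o² + o*o) - 12) = 5 - ((o² + o²) - 12) = 5 - (2*o² - 12) = 5 - (-12 + 2*o²) = 5 + (12 - 2*o²) = 17 - 2*o²)
Y(-3)*(-82 + t(2²)) = (17 - 2*(-3)²)*(-82 + (2 - 1*2² + 64*(2²)³)) = (17 - 2*9)*(-82 + (2 - 1*4 + 64*4³)) = (17 - 18)*(-82 + (2 - 4 + 64*64)) = -(-82 + (2 - 4 + 4096)) = -(-82 + 4094) = -1*4012 = -4012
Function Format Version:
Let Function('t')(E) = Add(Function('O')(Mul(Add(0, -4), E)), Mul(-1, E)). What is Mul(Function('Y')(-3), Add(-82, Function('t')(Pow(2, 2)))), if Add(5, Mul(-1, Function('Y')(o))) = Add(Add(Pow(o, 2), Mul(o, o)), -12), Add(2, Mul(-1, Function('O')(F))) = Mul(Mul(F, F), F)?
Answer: -4012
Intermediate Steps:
Function('O')(F) = Add(2, Mul(-1, Pow(F, 3))) (Function('O')(F) = Add(2, Mul(-1, Mul(Mul(F, F), F))) = Add(2, Mul(-1, Mul(Pow(F, 2), F))) = Add(2, Mul(-1, Pow(F, 3))))
Function('t')(E) = Add(2, Mul(-1, E), Mul(64, Pow(E, 3))) (Function('t')(E) = Add(Add(2, Mul(-1, Pow(Mul(Add(0, -4), E), 3))), Mul(-1, E)) = Add(Add(2, Mul(-1, Pow(Mul(-4, E), 3))), Mul(-1, E)) = Add(Add(2, Mul(-1, Mul(-64, Pow(E, 3)))), Mul(-1, E)) = Add(Add(2, Mul(64, Pow(E, 3))), Mul(-1, E)) = Add(2, Mul(-1, E), Mul(64, Pow(E, 3))))
Function('Y')(o) = Add(17, Mul(-2, Pow(o, 2))) (Function('Y')(o) = Add(5, Mul(-1, Add(Add(Pow(o, 2), Mul(o, o)), -12))) = Add(5, Mul(-1, Add(Add(Pow(o, 2), Pow(o, 2)), -12))) = Add(5, Mul(-1, Add(Mul(2, Pow(o, 2)), -12))) = Add(5, Mul(-1, Add(-12, Mul(2, Pow(o, 2))))) = Add(5, Add(12, Mul(-2, Pow(o, 2)))) = Add(17, Mul(-2, Pow(o, 2))))
Mul(Function('Y')(-3), Add(-82, Function('t')(Pow(2, 2)))) = Mul(Add(17, Mul(-2, Pow(-3, 2))), Add(-82, Add(2, Mul(-1, Pow(2, 2)), Mul(64, Pow(Pow(2, 2), 3))))) = Mul(Add(17, Mul(-2, 9)), Add(-82, Add(2, Mul(-1, 4), Mul(64, Pow(4, 3))))) = Mul(Add(17, -18), Add(-82, Add(2, -4, Mul(64, 64)))) = Mul(-1, Add(-82, Add(2, -4, 4096))) = Mul(-1, Add(-82, 4094)) = Mul(-1, 4012) = -4012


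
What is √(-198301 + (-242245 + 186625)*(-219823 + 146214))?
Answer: √4093934279 ≈ 63984.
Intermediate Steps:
√(-198301 + (-242245 + 186625)*(-219823 + 146214)) = √(-198301 - 55620*(-73609)) = √(-198301 + 4094132580) = √4093934279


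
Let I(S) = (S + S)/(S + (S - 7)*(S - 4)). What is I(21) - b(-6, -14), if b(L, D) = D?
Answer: 524/37 ≈ 14.162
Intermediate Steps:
I(S) = 2*S/(S + (-7 + S)*(-4 + S)) (I(S) = (2*S)/(S + (-7 + S)*(-4 + S)) = 2*S/(S + (-7 + S)*(-4 + S)))
I(21) - b(-6, -14) = 2*21/(28 + 21² - 10*21) - 1*(-14) = 2*21/(28 + 441 - 210) + 14 = 2*21/259 + 14 = 2*21*(1/259) + 14 = 6/37 + 14 = 524/37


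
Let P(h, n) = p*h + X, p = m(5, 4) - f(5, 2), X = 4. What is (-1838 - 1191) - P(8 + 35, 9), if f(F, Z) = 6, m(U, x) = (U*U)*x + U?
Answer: -7290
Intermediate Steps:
m(U, x) = U + x*U² (m(U, x) = U²*x + U = x*U² + U = U + x*U²)
p = 99 (p = 5*(1 + 5*4) - 1*6 = 5*(1 + 20) - 6 = 5*21 - 6 = 105 - 6 = 99)
P(h, n) = 4 + 99*h (P(h, n) = 99*h + 4 = 4 + 99*h)
(-1838 - 1191) - P(8 + 35, 9) = (-1838 - 1191) - (4 + 99*(8 + 35)) = -3029 - (4 + 99*43) = -3029 - (4 + 4257) = -3029 - 1*4261 = -3029 - 4261 = -7290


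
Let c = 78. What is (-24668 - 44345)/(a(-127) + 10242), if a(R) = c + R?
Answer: -69013/10193 ≈ -6.7706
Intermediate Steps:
a(R) = 78 + R
(-24668 - 44345)/(a(-127) + 10242) = (-24668 - 44345)/((78 - 127) + 10242) = -69013/(-49 + 10242) = -69013/10193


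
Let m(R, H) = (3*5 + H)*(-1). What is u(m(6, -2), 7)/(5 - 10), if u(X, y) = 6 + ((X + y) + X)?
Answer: 13/5 ≈ 2.6000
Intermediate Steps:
m(R, H) = -15 - H (m(R, H) = (15 + H)*(-1) = -15 - H)
u(X, y) = 6 + y + 2*X (u(X, y) = 6 + (y + 2*X) = 6 + y + 2*X)
u(m(6, -2), 7)/(5 - 10) = (6 + 7 + 2*(-15 - 1*(-2)))/(5 - 10) = (6 + 7 + 2*(-15 + 2))/(-5) = -(6 + 7 + 2*(-13))/5 = -(6 + 7 - 26)/5 = -⅕*(-13) = 13/5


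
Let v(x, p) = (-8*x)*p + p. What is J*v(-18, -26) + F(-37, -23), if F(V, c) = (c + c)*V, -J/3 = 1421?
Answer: 16073212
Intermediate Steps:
J = -4263 (J = -3*1421 = -4263)
F(V, c) = 2*V*c (F(V, c) = (2*c)*V = 2*V*c)
v(x, p) = p - 8*p*x (v(x, p) = -8*p*x + p = p - 8*p*x)
J*v(-18, -26) + F(-37, -23) = -(-110838)*(1 - 8*(-18)) + 2*(-37)*(-23) = -(-110838)*(1 + 144) + 1702 = -(-110838)*145 + 1702 = -4263*(-3770) + 1702 = 16071510 + 1702 = 16073212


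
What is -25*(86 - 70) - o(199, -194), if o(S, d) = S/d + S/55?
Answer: -4295661/10670 ≈ -402.59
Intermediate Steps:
o(S, d) = S/55 + S/d (o(S, d) = S/d + S*(1/55) = S/d + S/55 = S/55 + S/d)
-25*(86 - 70) - o(199, -194) = -25*(86 - 70) - ((1/55)*199 + 199/(-194)) = -25*16 - (199/55 + 199*(-1/194)) = -400 - (199/55 - 199/194) = -400 - 1*27661/10670 = -400 - 27661/10670 = -4295661/10670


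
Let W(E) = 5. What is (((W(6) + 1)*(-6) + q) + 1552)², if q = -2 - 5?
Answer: 2277081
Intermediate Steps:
q = -7
(((W(6) + 1)*(-6) + q) + 1552)² = (((5 + 1)*(-6) - 7) + 1552)² = ((6*(-6) - 7) + 1552)² = ((-36 - 7) + 1552)² = (-43 + 1552)² = 1509² = 2277081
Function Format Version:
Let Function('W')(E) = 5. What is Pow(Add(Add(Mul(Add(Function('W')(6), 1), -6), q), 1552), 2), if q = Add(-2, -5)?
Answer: 2277081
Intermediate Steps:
q = -7
Pow(Add(Add(Mul(Add(Function('W')(6), 1), -6), q), 1552), 2) = Pow(Add(Add(Mul(Add(5, 1), -6), -7), 1552), 2) = Pow(Add(Add(Mul(6, -6), -7), 1552), 2) = Pow(Add(Add(-36, -7), 1552), 2) = Pow(Add(-43, 1552), 2) = Pow(1509, 2) = 2277081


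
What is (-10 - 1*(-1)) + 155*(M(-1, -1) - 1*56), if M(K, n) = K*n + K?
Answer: -8689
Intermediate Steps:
M(K, n) = K + K*n
(-10 - 1*(-1)) + 155*(M(-1, -1) - 1*56) = (-10 - 1*(-1)) + 155*(-(1 - 1) - 1*56) = (-10 + 1) + 155*(-1*0 - 56) = -9 + 155*(0 - 56) = -9 + 155*(-56) = -9 - 8680 = -8689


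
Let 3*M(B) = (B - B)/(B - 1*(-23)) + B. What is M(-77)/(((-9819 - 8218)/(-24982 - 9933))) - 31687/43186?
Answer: -117818232887/2336837646 ≈ -50.418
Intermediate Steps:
M(B) = B/3 (M(B) = ((B - B)/(B - 1*(-23)) + B)/3 = (0/(B + 23) + B)/3 = (0/(23 + B) + B)/3 = (0 + B)/3 = B/3)
M(-77)/(((-9819 - 8218)/(-24982 - 9933))) - 31687/43186 = ((⅓)*(-77))/(((-9819 - 8218)/(-24982 - 9933))) - 31687/43186 = -77/(3*((-18037/(-34915)))) - 31687*1/43186 = -77/(3*((-18037*(-1/34915)))) - 31687/43186 = -77/(3*18037/34915) - 31687/43186 = -77/3*34915/18037 - 31687/43186 = -2688455/54111 - 31687/43186 = -117818232887/2336837646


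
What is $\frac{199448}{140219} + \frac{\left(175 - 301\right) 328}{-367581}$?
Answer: $\frac{26369422040}{17180613413} \approx 1.5348$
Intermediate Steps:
$\frac{199448}{140219} + \frac{\left(175 - 301\right) 328}{-367581} = 199448 \cdot \frac{1}{140219} + \left(-126\right) 328 \left(- \frac{1}{367581}\right) = \frac{199448}{140219} - - \frac{13776}{122527} = \frac{199448}{140219} + \frac{13776}{122527} = \frac{26369422040}{17180613413}$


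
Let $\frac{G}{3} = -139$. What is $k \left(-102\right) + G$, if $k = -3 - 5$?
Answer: $399$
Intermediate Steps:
$G = -417$ ($G = 3 \left(-139\right) = -417$)
$k = -8$ ($k = -3 - 5 = -8$)
$k \left(-102\right) + G = \left(-8\right) \left(-102\right) - 417 = 816 - 417 = 399$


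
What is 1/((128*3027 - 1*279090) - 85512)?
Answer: 1/22854 ≈ 4.3756e-5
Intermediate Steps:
1/((128*3027 - 1*279090) - 85512) = 1/((387456 - 279090) - 85512) = 1/(108366 - 85512) = 1/22854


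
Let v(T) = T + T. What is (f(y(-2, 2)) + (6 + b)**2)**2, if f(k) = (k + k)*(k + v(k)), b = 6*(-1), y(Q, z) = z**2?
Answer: 9216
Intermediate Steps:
v(T) = 2*T
b = -6
f(k) = 6*k**2 (f(k) = (k + k)*(k + 2*k) = (2*k)*(3*k) = 6*k**2)
(f(y(-2, 2)) + (6 + b)**2)**2 = (6*(2**2)**2 + (6 - 6)**2)**2 = (6*4**2 + 0**2)**2 = (6*16 + 0)**2 = (96 + 0)**2 = 96**2 = 9216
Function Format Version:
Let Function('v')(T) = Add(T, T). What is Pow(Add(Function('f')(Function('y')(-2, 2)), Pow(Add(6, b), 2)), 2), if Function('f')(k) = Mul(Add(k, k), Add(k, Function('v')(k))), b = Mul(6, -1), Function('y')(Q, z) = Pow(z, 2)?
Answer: 9216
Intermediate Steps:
Function('v')(T) = Mul(2, T)
b = -6
Function('f')(k) = Mul(6, Pow(k, 2)) (Function('f')(k) = Mul(Add(k, k), Add(k, Mul(2, k))) = Mul(Mul(2, k), Mul(3, k)) = Mul(6, Pow(k, 2)))
Pow(Add(Function('f')(Function('y')(-2, 2)), Pow(Add(6, b), 2)), 2) = Pow(Add(Mul(6, Pow(Pow(2, 2), 2)), Pow(Add(6, -6), 2)), 2) = Pow(Add(Mul(6, Pow(4, 2)), Pow(0, 2)), 2) = Pow(Add(Mul(6, 16), 0), 2) = Pow(Add(96, 0), 2) = Pow(96, 2) = 9216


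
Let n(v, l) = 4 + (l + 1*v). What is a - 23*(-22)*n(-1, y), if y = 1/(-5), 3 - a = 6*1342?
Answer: -33161/5 ≈ -6632.2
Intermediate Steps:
a = -8049 (a = 3 - 6*1342 = 3 - 1*8052 = 3 - 8052 = -8049)
y = -1/5 ≈ -0.20000
n(v, l) = 4 + l + v (n(v, l) = 4 + (l + v) = 4 + l + v)
a - 23*(-22)*n(-1, y) = -8049 - 23*(-22)*(4 - 1/5 - 1) = -8049 - (-506)*14/5 = -8049 - 1*(-7084/5) = -8049 + 7084/5 = -33161/5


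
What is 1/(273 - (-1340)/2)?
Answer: 1/943 ≈ 0.0010604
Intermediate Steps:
1/(273 - (-1340)/2) = 1/(273 - 670*(-1)) = 1/(273 + 670) = 1/943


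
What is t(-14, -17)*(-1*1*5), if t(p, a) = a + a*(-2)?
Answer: -85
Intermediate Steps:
t(p, a) = -a (t(p, a) = a - 2*a = -a)
t(-14, -17)*(-1*1*5) = (-1*(-17))*(-1*1*5) = 17*(-1*5) = 17*(-5) = -85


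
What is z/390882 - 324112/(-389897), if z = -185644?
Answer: 27153754058/76201859577 ≈ 0.35634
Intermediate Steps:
z/390882 - 324112/(-389897) = -185644/390882 - 324112/(-389897) = -185644*1/390882 - 324112*(-1/389897) = -92822/195441 + 324112/389897 = 27153754058/76201859577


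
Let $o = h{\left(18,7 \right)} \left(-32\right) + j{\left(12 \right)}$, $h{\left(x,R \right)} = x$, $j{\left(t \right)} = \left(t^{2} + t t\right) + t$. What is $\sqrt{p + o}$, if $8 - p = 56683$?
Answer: $i \sqrt{56951} \approx 238.64 i$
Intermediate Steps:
$p = -56675$ ($p = 8 - 56683 = -56675$)
$j{\left(t \right)} = t + 2 t^{2}$ ($j{\left(t \right)} = \left(t^{2} + t^{2}\right) + t = 2 t^{2} + t = t + 2 t^{2}$)
$o = -276$ ($o = 18 \left(-32\right) + 12 \left(1 + 2 \cdot 12\right) = -576 + 12 \left(1 + 24\right) = -576 + 12 \cdot 25 = -576 + 300 = -276$)
$\sqrt{p + o} = \sqrt{-56675 - 276} = \sqrt{-56951} = i \sqrt{56951}$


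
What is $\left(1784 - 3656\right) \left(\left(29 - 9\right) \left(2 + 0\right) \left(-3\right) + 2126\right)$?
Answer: $-3755232$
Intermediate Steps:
$\left(1784 - 3656\right) \left(\left(29 - 9\right) \left(2 + 0\right) \left(-3\right) + 2126\right) = - 1872 \left(20 \cdot 2 \left(-3\right) + 2126\right) = - 1872 \left(20 \left(-6\right) + 2126\right) = - 1872 \left(-120 + 2126\right) = \left(-1872\right) 2006 = -3755232$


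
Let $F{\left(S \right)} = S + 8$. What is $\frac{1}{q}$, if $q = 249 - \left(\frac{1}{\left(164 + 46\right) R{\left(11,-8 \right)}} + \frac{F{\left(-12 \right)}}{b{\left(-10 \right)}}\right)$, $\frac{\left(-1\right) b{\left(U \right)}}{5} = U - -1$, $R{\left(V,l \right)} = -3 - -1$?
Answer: $\frac{252}{62771} \approx 0.0040146$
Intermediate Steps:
$R{\left(V,l \right)} = -2$ ($R{\left(V,l \right)} = -3 + 1 = -2$)
$F{\left(S \right)} = 8 + S$
$b{\left(U \right)} = -5 - 5 U$ ($b{\left(U \right)} = - 5 \left(U - -1\right) = - 5 \left(U + 1\right) = - 5 \left(1 + U\right) = -5 - 5 U$)
$q = \frac{62771}{252}$ ($q = 249 - \left(\frac{1}{\left(164 + 46\right) \left(-2\right)} + \frac{8 - 12}{-5 - -50}\right) = 249 - \left(\frac{1}{210} \left(- \frac{1}{2}\right) - \frac{4}{-5 + 50}\right) = 249 - \left(\frac{1}{210} \left(- \frac{1}{2}\right) - \frac{4}{45}\right) = 249 - \left(- \frac{1}{420} - \frac{4}{45}\right) = 249 - - \frac{23}{252} = 249 + \frac{23}{252} = \frac{62771}{252} \approx 249.09$)
$\frac{1}{q} = \frac{1}{\frac{62771}{252}} = \frac{252}{62771}$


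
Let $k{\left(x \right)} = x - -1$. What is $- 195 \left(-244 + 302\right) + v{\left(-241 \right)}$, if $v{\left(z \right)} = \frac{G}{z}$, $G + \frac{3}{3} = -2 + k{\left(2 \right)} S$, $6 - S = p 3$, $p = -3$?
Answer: $- \frac{2725752}{241} \approx -11310.0$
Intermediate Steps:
$S = 15$ ($S = 6 - \left(-3\right) 3 = 6 - -9 = 6 + 9 = 15$)
$k{\left(x \right)} = 1 + x$ ($k{\left(x \right)} = x + 1 = 1 + x$)
$G = 42$ ($G = -1 - \left(2 - \left(1 + 2\right) 15\right) = -1 + \left(-2 + 3 \cdot 15\right) = -1 + \left(-2 + 45\right) = -1 + 43 = 42$)
$v{\left(z \right)} = \frac{42}{z}$
$- 195 \left(-244 + 302\right) + v{\left(-241 \right)} = - 195 \left(-244 + 302\right) + \frac{42}{-241} = \left(-195\right) 58 + 42 \left(- \frac{1}{241}\right) = -11310 - \frac{42}{241} = - \frac{2725752}{241}$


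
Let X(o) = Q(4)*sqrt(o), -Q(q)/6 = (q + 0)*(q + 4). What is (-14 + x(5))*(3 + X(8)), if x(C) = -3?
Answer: -51 + 6528*sqrt(2) ≈ 9181.0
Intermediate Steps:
Q(q) = -6*q*(4 + q) (Q(q) = -6*(q + 0)*(q + 4) = -6*q*(4 + q))
X(o) = -192*sqrt(o) (X(o) = (-6*4*(4 + 4))*sqrt(o) = (-6*4*8)*sqrt(o) = -192*sqrt(o))
(-14 + x(5))*(3 + X(8)) = (-14 - 3)*(3 - 384*sqrt(2)) = -17*(3 - 384*sqrt(2)) = -51 + 6528*sqrt(2)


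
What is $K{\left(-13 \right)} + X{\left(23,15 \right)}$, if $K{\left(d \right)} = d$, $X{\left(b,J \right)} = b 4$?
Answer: $79$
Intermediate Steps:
$X{\left(b,J \right)} = 4 b$
$K{\left(-13 \right)} + X{\left(23,15 \right)} = -13 + 4 \cdot 23 = -13 + 92 = 79$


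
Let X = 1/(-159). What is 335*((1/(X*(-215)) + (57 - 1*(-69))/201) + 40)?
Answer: 595883/43 ≈ 13858.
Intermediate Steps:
X = -1/159 ≈ -0.0062893
335*((1/(X*(-215)) + (57 - 1*(-69))/201) + 40) = 335*((1/(-1/159*(-215)) + (57 - 1*(-69))/201) + 40) = 335*((-159*(-1/215) + (57 + 69)*(1/201)) + 40) = 335*((159/215 + 126*(1/201)) + 40) = 335*((159/215 + 42/67) + 40) = 335*(19683/14405 + 40) = 335*(595883/14405) = 595883/43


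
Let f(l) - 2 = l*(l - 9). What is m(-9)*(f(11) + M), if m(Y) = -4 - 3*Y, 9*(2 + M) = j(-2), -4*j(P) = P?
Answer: 9131/18 ≈ 507.28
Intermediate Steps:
j(P) = -P/4
f(l) = 2 + l*(-9 + l) (f(l) = 2 + l*(l - 9) = 2 + l*(-9 + l))
M = -35/18 (M = -2 + (-¼*(-2))/9 = -2 + (⅑)*(½) = -2 + 1/18 = -35/18 ≈ -1.9444)
m(-9)*(f(11) + M) = (-4 - 3*(-9))*((2 + 11² - 9*11) - 35/18) = (-4 + 27)*((2 + 121 - 99) - 35/18) = 23*(24 - 35/18) = 23*(397/18) = 9131/18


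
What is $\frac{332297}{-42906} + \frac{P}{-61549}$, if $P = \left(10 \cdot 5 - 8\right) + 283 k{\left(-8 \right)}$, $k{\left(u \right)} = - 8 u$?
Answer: $- \frac{21231463577}{2640821394} \approx -8.0397$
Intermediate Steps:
$P = 18154$ ($P = \left(10 \cdot 5 - 8\right) + 283 \left(\left(-8\right) \left(-8\right)\right) = \left(50 - 8\right) + 283 \cdot 64 = 42 + 18112 = 18154$)
$\frac{332297}{-42906} + \frac{P}{-61549} = \frac{332297}{-42906} + \frac{18154}{-61549} = 332297 \left(- \frac{1}{42906}\right) + 18154 \left(- \frac{1}{61549}\right) = - \frac{332297}{42906} - \frac{18154}{61549} = - \frac{21231463577}{2640821394}$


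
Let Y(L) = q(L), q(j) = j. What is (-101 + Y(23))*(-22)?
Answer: 1716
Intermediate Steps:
Y(L) = L
(-101 + Y(23))*(-22) = (-101 + 23)*(-22) = -78*(-22) = 1716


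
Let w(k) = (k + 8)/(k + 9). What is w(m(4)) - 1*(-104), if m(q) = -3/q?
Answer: 3461/33 ≈ 104.88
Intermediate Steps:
w(k) = (8 + k)/(9 + k)
w(m(4)) - 1*(-104) = (8 - 3/4)/(9 - 3/4) - 1*(-104) = (8 - 3*¼)/(9 - 3*¼) + 104 = (8 - ¾)/(9 - ¾) + 104 = (29/4)/(33/4) + 104 = (4/33)*(29/4) + 104 = 29/33 + 104 = 3461/33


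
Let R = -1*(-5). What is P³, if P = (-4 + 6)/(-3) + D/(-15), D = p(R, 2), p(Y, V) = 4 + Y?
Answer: -6859/3375 ≈ -2.0323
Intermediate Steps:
R = 5
D = 9 (D = 4 + 5 = 9)
P = -19/15 (P = (-4 + 6)/(-3) + 9/(-15) = 2*(-⅓) + 9*(-1/15) = -⅔ - ⅗ = -19/15 ≈ -1.2667)
P³ = (-19/15)³ = -6859/3375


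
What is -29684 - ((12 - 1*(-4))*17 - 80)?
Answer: -29876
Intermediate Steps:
-29684 - ((12 - 1*(-4))*17 - 80) = -29684 - ((12 + 4)*17 - 80) = -29684 - (16*17 - 80) = -29684 - (272 - 80) = -29684 - 1*192 = -29684 - 192 = -29876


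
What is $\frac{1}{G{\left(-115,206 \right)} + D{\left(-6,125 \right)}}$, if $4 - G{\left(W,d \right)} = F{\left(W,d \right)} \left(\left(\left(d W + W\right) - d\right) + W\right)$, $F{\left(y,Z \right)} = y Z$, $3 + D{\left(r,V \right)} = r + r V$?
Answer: $- \frac{1}{571545695} \approx -1.7496 \cdot 10^{-9}$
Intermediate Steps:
$D{\left(r,V \right)} = -3 + r + V r$ ($D{\left(r,V \right)} = -3 + \left(r + r V\right) = -3 + \left(r + V r\right) = -3 + r + V r$)
$F{\left(y,Z \right)} = Z y$
$G{\left(W,d \right)} = 4 - W d \left(- d + 2 W + W d\right)$ ($G{\left(W,d \right)} = 4 - d W \left(\left(\left(d W + W\right) - d\right) + W\right) = 4 - W d \left(\left(\left(W d + W\right) - d\right) + W\right) = 4 - W d \left(\left(\left(W + W d\right) - d\right) + W\right) = 4 - W d \left(\left(W - d + W d\right) + W\right) = 4 - W d \left(- d + 2 W + W d\right)$)
$\frac{1}{G{\left(-115,206 \right)} + D{\left(-6,125 \right)}} = \frac{1}{\left(4 - 115 \cdot 206^{2} - \left(-115\right)^{2} \cdot 206^{2} - 412 \left(-115\right)^{2}\right) - 759} = \frac{1}{\left(4 - 4880140 - 13225 \cdot 42436 - 412 \cdot 13225\right) - 759} = \frac{1}{\left(4 - 4880140 - 561216100 - 5448700\right) - 759} = \frac{1}{-571544936 - 759} = \frac{1}{-571545695} = - \frac{1}{571545695}$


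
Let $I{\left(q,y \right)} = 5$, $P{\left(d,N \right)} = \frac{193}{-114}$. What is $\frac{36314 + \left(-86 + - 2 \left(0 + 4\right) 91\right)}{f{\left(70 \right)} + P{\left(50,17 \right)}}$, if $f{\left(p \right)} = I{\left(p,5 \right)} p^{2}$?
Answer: $\frac{4047000}{2792807} \approx 1.4491$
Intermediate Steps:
$P{\left(d,N \right)} = - \frac{193}{114}$ ($P{\left(d,N \right)} = 193 \left(- \frac{1}{114}\right) = - \frac{193}{114}$)
$f{\left(p \right)} = 5 p^{2}$
$\frac{36314 + \left(-86 + - 2 \left(0 + 4\right) 91\right)}{f{\left(70 \right)} + P{\left(50,17 \right)}} = \frac{36314 + \left(-86 + - 2 \left(0 + 4\right) 91\right)}{5 \cdot 70^{2} - \frac{193}{114}} = \frac{36314 + \left(-86 + \left(-2\right) 4 \cdot 91\right)}{5 \cdot 4900 - \frac{193}{114}} = \frac{36314 - 814}{24500 - \frac{193}{114}} = \frac{36314 - 814}{\frac{2792807}{114}} = \left(36314 - 814\right) \frac{114}{2792807} = 35500 \cdot \frac{114}{2792807} = \frac{4047000}{2792807}$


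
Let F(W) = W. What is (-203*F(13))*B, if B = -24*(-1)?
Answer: -63336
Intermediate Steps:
B = 24
(-203*F(13))*B = -203*13*24 = -2639*24 = -63336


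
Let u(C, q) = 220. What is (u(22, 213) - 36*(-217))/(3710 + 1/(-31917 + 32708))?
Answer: 6353312/2934611 ≈ 2.1650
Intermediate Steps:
(u(22, 213) - 36*(-217))/(3710 + 1/(-31917 + 32708)) = (220 - 36*(-217))/(3710 + 1/(-31917 + 32708)) = (220 + 7812)/(3710 + 1/791) = 8032/(3710 + 1/791) = 8032/(2934611/791) = 8032*(791/2934611) = 6353312/2934611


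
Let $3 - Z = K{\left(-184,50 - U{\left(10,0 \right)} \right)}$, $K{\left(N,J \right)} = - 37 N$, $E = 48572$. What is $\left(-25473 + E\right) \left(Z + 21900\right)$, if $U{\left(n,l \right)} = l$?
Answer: $348679405$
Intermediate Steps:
$Z = -6805$ ($Z = 3 - \left(-37\right) \left(-184\right) = 3 - 6808 = -6805$)
$\left(-25473 + E\right) \left(Z + 21900\right) = \left(-25473 + 48572\right) \left(-6805 + 21900\right) = 23099 \cdot 15095 = 348679405$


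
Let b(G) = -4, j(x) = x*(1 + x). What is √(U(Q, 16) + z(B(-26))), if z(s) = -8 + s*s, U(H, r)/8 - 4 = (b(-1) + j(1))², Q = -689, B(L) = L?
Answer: 2*√183 ≈ 27.056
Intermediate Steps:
U(H, r) = 64 (U(H, r) = 32 + 8*(-4 + 1*(1 + 1))² = 32 + 8*(-4 + 1*2)² = 32 + 8*(-4 + 2)² = 32 + 8*(-2)² = 32 + 8*4 = 32 + 32 = 64)
z(s) = -8 + s²
√(U(Q, 16) + z(B(-26))) = √(64 + (-8 + (-26)²)) = √(64 + (-8 + 676)) = √(64 + 668) = √732 = 2*√183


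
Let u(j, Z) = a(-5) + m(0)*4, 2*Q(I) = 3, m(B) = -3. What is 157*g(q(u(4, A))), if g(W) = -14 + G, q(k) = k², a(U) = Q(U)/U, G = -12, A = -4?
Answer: -4082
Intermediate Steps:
Q(I) = 3/2 (Q(I) = (½)*3 = 3/2)
a(U) = 3/(2*U)
u(j, Z) = -123/10 (u(j, Z) = (3/2)/(-5) - 3*4 = (3/2)*(-⅕) - 12 = -3/10 - 12 = -123/10)
g(W) = -26 (g(W) = -14 - 12 = -26)
157*g(q(u(4, A))) = 157*(-26) = -4082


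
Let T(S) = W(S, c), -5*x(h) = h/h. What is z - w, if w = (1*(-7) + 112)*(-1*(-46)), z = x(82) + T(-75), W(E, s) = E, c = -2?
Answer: -24526/5 ≈ -4905.2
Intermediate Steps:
x(h) = -1/5 (x(h) = -h/(5*h) = -1/5*1 = -1/5)
T(S) = S
z = -376/5 (z = -1/5 - 75 = -376/5 ≈ -75.200)
w = 4830 (w = (-7 + 112)*46 = 105*46 = 4830)
z - w = -376/5 - 1*4830 = -376/5 - 4830 = -24526/5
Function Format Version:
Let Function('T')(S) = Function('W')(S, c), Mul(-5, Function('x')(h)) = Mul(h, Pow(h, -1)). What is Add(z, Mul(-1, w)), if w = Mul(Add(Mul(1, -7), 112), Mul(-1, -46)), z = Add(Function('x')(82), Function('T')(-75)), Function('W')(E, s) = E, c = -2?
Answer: Rational(-24526, 5) ≈ -4905.2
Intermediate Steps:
Function('x')(h) = Rational(-1, 5) (Function('x')(h) = Mul(Rational(-1, 5), Mul(h, Pow(h, -1))) = Mul(Rational(-1, 5), 1) = Rational(-1, 5))
Function('T')(S) = S
z = Rational(-376, 5) (z = Add(Rational(-1, 5), -75) = Rational(-376, 5) ≈ -75.200)
w = 4830 (w = Mul(Add(-7, 112), 46) = Mul(105, 46) = 4830)
Add(z, Mul(-1, w)) = Add(Rational(-376, 5), Mul(-1, 4830)) = Add(Rational(-376, 5), -4830) = Rational(-24526, 5)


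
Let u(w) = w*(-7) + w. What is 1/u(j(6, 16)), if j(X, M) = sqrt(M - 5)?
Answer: -sqrt(11)/66 ≈ -0.050252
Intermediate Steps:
j(X, M) = sqrt(-5 + M)
u(w) = -6*w (u(w) = -7*w + w = -6*w)
1/u(j(6, 16)) = 1/(-6*sqrt(-5 + 16)) = 1/(-6*sqrt(11)) = -sqrt(11)/66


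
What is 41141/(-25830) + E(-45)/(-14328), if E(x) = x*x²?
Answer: 98016139/20560680 ≈ 4.7672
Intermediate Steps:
E(x) = x³
41141/(-25830) + E(-45)/(-14328) = 41141/(-25830) + (-45)³/(-14328) = 41141*(-1/25830) - 91125*(-1/14328) = -41141/25830 + 10125/1592 = 98016139/20560680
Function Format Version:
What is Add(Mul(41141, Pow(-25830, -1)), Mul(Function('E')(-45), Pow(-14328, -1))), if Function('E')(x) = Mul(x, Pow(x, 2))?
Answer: Rational(98016139, 20560680) ≈ 4.7672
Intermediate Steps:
Function('E')(x) = Pow(x, 3)
Add(Mul(41141, Pow(-25830, -1)), Mul(Function('E')(-45), Pow(-14328, -1))) = Add(Mul(41141, Pow(-25830, -1)), Mul(Pow(-45, 3), Pow(-14328, -1))) = Add(Mul(41141, Rational(-1, 25830)), Mul(-91125, Rational(-1, 14328))) = Add(Rational(-41141, 25830), Rational(10125, 1592)) = Rational(98016139, 20560680)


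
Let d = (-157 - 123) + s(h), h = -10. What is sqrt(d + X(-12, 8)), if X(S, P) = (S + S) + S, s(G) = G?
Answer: I*sqrt(326) ≈ 18.055*I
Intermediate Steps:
d = -290 (d = (-157 - 123) - 10 = -280 - 10 = -290)
X(S, P) = 3*S (X(S, P) = 2*S + S = 3*S)
sqrt(d + X(-12, 8)) = sqrt(-290 + 3*(-12)) = sqrt(-290 - 36) = sqrt(-326) = I*sqrt(326)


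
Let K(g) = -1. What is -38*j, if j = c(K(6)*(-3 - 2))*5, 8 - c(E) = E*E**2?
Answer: 22230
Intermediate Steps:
c(E) = 8 - E**3 (c(E) = 8 - E*E**2 = 8 - E**3)
j = -585 (j = (8 - (-(-3 - 2))**3)*5 = (8 - (-1*(-5))**3)*5 = (8 - 1*5**3)*5 = (8 - 1*125)*5 = (8 - 125)*5 = -117*5 = -585)
-38*j = -38*(-585) = 22230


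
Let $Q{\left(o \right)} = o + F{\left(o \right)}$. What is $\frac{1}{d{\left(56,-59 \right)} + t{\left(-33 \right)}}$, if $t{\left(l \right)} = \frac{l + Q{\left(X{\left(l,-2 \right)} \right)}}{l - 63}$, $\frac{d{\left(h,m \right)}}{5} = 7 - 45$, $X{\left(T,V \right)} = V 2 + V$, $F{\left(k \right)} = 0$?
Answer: $- \frac{32}{6067} \approx -0.0052744$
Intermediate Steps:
$X{\left(T,V \right)} = 3 V$ ($X{\left(T,V \right)} = 2 V + V = 3 V$)
$d{\left(h,m \right)} = -190$ ($d{\left(h,m \right)} = 5 \left(7 - 45\right) = 5 \left(-38\right) = -190$)
$Q{\left(o \right)} = o$ ($Q{\left(o \right)} = o + 0 = o$)
$t{\left(l \right)} = \frac{-6 + l}{-63 + l}$ ($t{\left(l \right)} = \frac{l + 3 \left(-2\right)}{l - 63} = \frac{l - 6}{-63 + l} = \frac{-6 + l}{-63 + l}$)
$\frac{1}{d{\left(56,-59 \right)} + t{\left(-33 \right)}} = \frac{1}{-190 + \frac{-6 - 33}{-63 - 33}} = \frac{1}{-190 + \frac{1}{-96} \left(-39\right)} = \frac{1}{-190 - - \frac{13}{32}} = \frac{1}{-190 + \frac{13}{32}} = \frac{1}{- \frac{6067}{32}} = - \frac{32}{6067}$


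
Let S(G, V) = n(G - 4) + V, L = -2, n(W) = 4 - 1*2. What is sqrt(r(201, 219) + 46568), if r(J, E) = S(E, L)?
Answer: 2*sqrt(11642) ≈ 215.80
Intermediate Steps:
n(W) = 2 (n(W) = 4 - 2 = 2)
S(G, V) = 2 + V
r(J, E) = 0 (r(J, E) = 2 - 2 = 0)
sqrt(r(201, 219) + 46568) = sqrt(0 + 46568) = sqrt(46568) = 2*sqrt(11642)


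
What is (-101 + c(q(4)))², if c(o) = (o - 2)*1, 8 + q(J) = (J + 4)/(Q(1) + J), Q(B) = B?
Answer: 299209/25 ≈ 11968.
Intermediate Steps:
q(J) = -8 + (4 + J)/(1 + J) (q(J) = -8 + (J + 4)/(1 + J) = -8 + (4 + J)/(1 + J))
c(o) = -2 + o (c(o) = (-2 + o)*1 = -2 + o)
(-101 + c(q(4)))² = (-101 + (-2 + (-4 - 7*4)/(1 + 4)))² = (-101 + (-2 + (-4 - 28)/5))² = (-101 + (-2 + (⅕)*(-32)))² = (-101 + (-2 - 32/5))² = (-101 - 42/5)² = (-547/5)² = 299209/25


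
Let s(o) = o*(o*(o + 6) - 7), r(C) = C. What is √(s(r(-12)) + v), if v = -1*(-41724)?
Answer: 4*√2559 ≈ 202.35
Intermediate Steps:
s(o) = o*(-7 + o*(6 + o)) (s(o) = o*(o*(6 + o) - 7) = o*(-7 + o*(6 + o)))
v = 41724
√(s(r(-12)) + v) = √(-12*(-7 + (-12)² + 6*(-12)) + 41724) = √(-12*(-7 + 144 - 72) + 41724) = √(-12*65 + 41724) = √(-780 + 41724) = √40944 = 4*√2559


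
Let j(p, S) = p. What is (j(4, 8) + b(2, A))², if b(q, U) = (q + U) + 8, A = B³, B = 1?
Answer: 225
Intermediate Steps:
A = 1 (A = 1³ = 1)
b(q, U) = 8 + U + q (b(q, U) = (U + q) + 8 = 8 + U + q)
(j(4, 8) + b(2, A))² = (4 + (8 + 1 + 2))² = (4 + 11)² = 15² = 225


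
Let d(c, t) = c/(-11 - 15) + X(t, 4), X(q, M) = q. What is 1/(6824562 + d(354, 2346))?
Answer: 13/88749627 ≈ 1.4648e-7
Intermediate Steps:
d(c, t) = t - c/26 (d(c, t) = c/(-11 - 15) + t = c/(-26) + t = c*(-1/26) + t = -c/26 + t = t - c/26)
1/(6824562 + d(354, 2346)) = 1/(6824562 + (2346 - 1/26*354)) = 1/(6824562 + (2346 - 177/13)) = 1/(6824562 + 30321/13) = 1/(88749627/13) = 13/88749627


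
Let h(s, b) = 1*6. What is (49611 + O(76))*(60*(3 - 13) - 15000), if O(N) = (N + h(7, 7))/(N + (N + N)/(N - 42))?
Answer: -44115007300/57 ≈ -7.7395e+8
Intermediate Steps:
h(s, b) = 6
O(N) = (6 + N)/(N + 2*N/(-42 + N)) (O(N) = (N + 6)/(N + (N + N)/(N - 42)) = (6 + N)/(N + (2*N)/(-42 + N)) = (6 + N)/(N + 2*N/(-42 + N)))
(49611 + O(76))*(60*(3 - 13) - 15000) = (49611 + (-252 + 76² - 36*76)/(76*(-40 + 76)))*(60*(3 - 13) - 15000) = (49611 + (1/76)*(-252 + 5776 - 2736)/36)*(60*(-10) - 15000) = (49611 + (1/76)*(1/36)*2788)*(-600 - 15000) = (49611 + 697/684)*(-15600) = (33934621/684)*(-15600) = -44115007300/57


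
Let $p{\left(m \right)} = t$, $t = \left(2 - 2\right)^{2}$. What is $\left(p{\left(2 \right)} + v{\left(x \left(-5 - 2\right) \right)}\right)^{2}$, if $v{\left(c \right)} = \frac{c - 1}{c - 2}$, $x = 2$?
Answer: $\frac{225}{256} \approx 0.87891$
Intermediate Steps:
$t = 0$ ($t = 0^{2} = 0$)
$v{\left(c \right)} = \frac{-1 + c}{-2 + c}$
$p{\left(m \right)} = 0$
$\left(p{\left(2 \right)} + v{\left(x \left(-5 - 2\right) \right)}\right)^{2} = \left(0 + \frac{-1 + 2 \left(-5 - 2\right)}{-2 + 2 \left(-5 - 2\right)}\right)^{2} = \left(0 + \frac{-1 + 2 \left(-7\right)}{-2 + 2 \left(-7\right)}\right)^{2} = \left(0 + \frac{-1 - 14}{-2 - 14}\right)^{2} = \left(0 + \frac{1}{-16} \left(-15\right)\right)^{2} = \left(0 - - \frac{15}{16}\right)^{2} = \left(0 + \frac{15}{16}\right)^{2} = \left(\frac{15}{16}\right)^{2} = \frac{225}{256}$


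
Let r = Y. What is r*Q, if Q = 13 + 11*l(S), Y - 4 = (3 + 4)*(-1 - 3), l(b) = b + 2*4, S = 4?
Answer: -3480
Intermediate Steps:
l(b) = 8 + b (l(b) = b + 8 = 8 + b)
Y = -24 (Y = 4 + (3 + 4)*(-1 - 3) = 4 + 7*(-4) = 4 - 28 = -24)
r = -24
Q = 145 (Q = 13 + 11*(8 + 4) = 13 + 11*12 = 13 + 132 = 145)
r*Q = -24*145 = -3480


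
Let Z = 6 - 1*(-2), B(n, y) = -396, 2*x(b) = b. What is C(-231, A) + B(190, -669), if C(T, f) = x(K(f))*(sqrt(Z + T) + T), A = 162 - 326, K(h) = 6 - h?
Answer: -20031 + 85*I*sqrt(223) ≈ -20031.0 + 1269.3*I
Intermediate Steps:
x(b) = b/2
Z = 8 (Z = 6 + 2 = 8)
A = -164
C(T, f) = (3 - f/2)*(T + sqrt(8 + T)) (C(T, f) = ((6 - f)/2)*(sqrt(8 + T) + T) = (3 - f/2)*(T + sqrt(8 + T)))
C(-231, A) + B(190, -669) = -(-6 - 164)*(-231 + sqrt(8 - 231))/2 - 396 = -1/2*(-170)*(-231 + sqrt(-223)) - 396 = -1/2*(-170)*(-231 + I*sqrt(223)) - 396 = (-19635 + 85*I*sqrt(223)) - 396 = -20031 + 85*I*sqrt(223)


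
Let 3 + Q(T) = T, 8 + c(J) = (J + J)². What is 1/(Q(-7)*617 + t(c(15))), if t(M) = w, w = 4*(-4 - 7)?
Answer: -1/6214 ≈ -0.00016093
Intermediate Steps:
c(J) = -8 + 4*J² (c(J) = -8 + (J + J)² = -8 + (2*J)² = -8 + 4*J²)
w = -44 (w = 4*(-11) = -44)
Q(T) = -3 + T
t(M) = -44
1/(Q(-7)*617 + t(c(15))) = 1/((-3 - 7)*617 - 44) = 1/(-10*617 - 44) = 1/(-6170 - 44) = 1/(-6214) = -1/6214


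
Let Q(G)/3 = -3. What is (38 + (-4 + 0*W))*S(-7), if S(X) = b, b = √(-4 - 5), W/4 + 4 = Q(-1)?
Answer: 102*I ≈ 102.0*I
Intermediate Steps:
Q(G) = -9 (Q(G) = 3*(-3) = -9)
W = -52 (W = -16 + 4*(-9) = -16 - 36 = -52)
b = 3*I (b = √(-9) = 3*I ≈ 3.0*I)
S(X) = 3*I
(38 + (-4 + 0*W))*S(-7) = (38 + (-4 + 0*(-52)))*(3*I) = (38 + (-4 + 0))*(3*I) = (38 - 4)*(3*I) = 34*(3*I) = 102*I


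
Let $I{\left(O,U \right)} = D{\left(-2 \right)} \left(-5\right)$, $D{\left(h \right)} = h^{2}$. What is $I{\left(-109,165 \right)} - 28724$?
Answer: $-28744$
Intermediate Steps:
$I{\left(O,U \right)} = -20$ ($I{\left(O,U \right)} = \left(-2\right)^{2} \left(-5\right) = 4 \left(-5\right) = -20$)
$I{\left(-109,165 \right)} - 28724 = -20 - 28724 = -28744$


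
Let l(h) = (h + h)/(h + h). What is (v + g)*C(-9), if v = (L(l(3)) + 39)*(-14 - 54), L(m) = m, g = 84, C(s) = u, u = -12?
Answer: 31632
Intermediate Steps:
C(s) = -12
l(h) = 1 (l(h) = (2*h)/((2*h)) = (2*h)*(1/(2*h)) = 1)
v = -2720 (v = (1 + 39)*(-14 - 54) = 40*(-68) = -2720)
(v + g)*C(-9) = (-2720 + 84)*(-12) = -2636*(-12) = 31632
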